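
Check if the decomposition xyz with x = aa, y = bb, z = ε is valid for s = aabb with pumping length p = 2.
Violated: |xy| ≤ p

The decomposition x = aa, y = bb, z = ε for s = aabb with p = 2
violates the constraint: |xy| ≤ p

|xy| = |aabb| = 4 > 2 = p. The decomposition puts too many characters in xy.

Pumping lemma constraints:
1. xyz = s (decomposition is valid)
2. |xy| ≤ p
3. |y| > 0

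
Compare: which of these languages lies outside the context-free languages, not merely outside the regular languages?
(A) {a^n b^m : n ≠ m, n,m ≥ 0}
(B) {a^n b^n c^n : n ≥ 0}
(B) {a^n b^n c^n : n ≥ 0}

(B) {a^n b^n c^n : n ≥ 0} requires the CFL pumping lemma.

- {a^n b^m : n ≠ m, n,m ≥ 0} is context-free (but not regular)
  • Can be shown non-regular with the regular pumping lemma
  • After pumping a's, we can make n = m

- {a^n b^n c^n : n ≥ 0} is NOT context-free
  • Requires the CFL pumping lemma to prove
  • Cannot maintain three equal counts simultaneously

The CFL pumping lemma is "stronger" in that it can prove non-membership
in the larger class of context-free languages.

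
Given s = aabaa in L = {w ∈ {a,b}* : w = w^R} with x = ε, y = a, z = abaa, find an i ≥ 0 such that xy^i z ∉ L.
i = 2

xy²z = ε · aa · abaa = aaabaa; aaabaa reversed is aabaaa ≠ aaabaa, so it is not a palindrome and is not in L.
(Other choices also work, e.g. i = 0, 3; only i = 1 is guaranteed to stay in L since xy¹z = s.)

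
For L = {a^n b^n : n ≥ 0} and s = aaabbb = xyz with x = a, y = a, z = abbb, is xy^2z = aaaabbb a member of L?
No

xy²z = a · aa · abbb = aaaabbb.
aaaabbb has 4 a's and 3 b's; 4 ≠ 3, so it is not in L.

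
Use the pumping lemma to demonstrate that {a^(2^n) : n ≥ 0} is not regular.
Assume for contradiction that L is regular, and let p ≥ 1 be the pumping length given by the pumping lemma.
Choose s = a^(2^p). Then s ∈ L and |s| = 2^p ≥ p.
By the pumping lemma, s = xyz for some x, y, z with |xy| ≤ p, |y| ≥ 1, and xy^i z ∈ L for every i ≥ 0.
Here y = a^k for some k with 1 ≤ k ≤ |xy| ≤ p, and p < 2^p.

Take i = 2: |xy²z| = 2^p + k.
Now 2^p < 2^p + k ≤ 2^p + p < 2^p + 2^p = 2^(p+1).
So |xy²z| lies strictly between the consecutive powers of two 2^p and 2^(p+1), hence is not a power of 2, and xy²z ∉ L.

This contradicts the pumping lemma, which requires xy^i z ∈ L for all i ≥ 0.
Hence L = {a^(2^n) : n ≥ 0} is not regular. ∎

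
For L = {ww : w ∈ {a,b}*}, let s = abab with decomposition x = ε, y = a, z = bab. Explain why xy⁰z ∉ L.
xy⁰z = bab ∉ L

Pumping with i = 0 replaces y = a by y⁰ = ε:
- Original: s = xyz = abab; abab splits into halves ab · ab, which are equal, so it is in L (w = ab)
- Pumped: xy⁰z = ε · ε · bab = bab
- bab has odd length 3, so it cannot be written as ww and is not in L

The pumping lemma would require xy⁰z ∈ L, so this decomposition yields a contradiction.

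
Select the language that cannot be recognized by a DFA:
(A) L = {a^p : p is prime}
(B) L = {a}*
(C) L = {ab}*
(A) {a^p : p is prime}

(A) L = {a^p : p is prime} is NOT regular.

The pumping lemma can be used to prove this:
After pumping, the length becomes composite

The other languages are regular because they can be recognized by finite automata.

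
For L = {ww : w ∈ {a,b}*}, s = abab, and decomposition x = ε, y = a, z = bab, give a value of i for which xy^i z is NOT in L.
i = 2

xy²z = ε · aa · bab = aabab; aabab has odd length 5, so it cannot be written as ww and is not in L.
(Other choices also work, e.g. i = 0, 3; only i = 1 is guaranteed to stay in L since xy¹z = s.)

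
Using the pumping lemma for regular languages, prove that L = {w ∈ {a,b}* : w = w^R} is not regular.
Assume for contradiction that L is regular, and let p ≥ 1 be the pumping length given by the pumping lemma.
Choose s = a^p b a^p. Then s ∈ L (it reads the same in both directions) and |s| = 2p + 1 ≥ p.
By the pumping lemma, s = xyz for some x, y, z with |xy| ≤ p, |y| ≥ 1, and xy^i z ∈ L for every i ≥ 0.
Since |xy| ≤ p and the first p symbols of s are all a's, y = a^k for some k with 1 ≤ k ≤ p.

Take i = 2: xy²z = a^(p + k) b a^p.
Its reversal is a^p b a^(p + k). These differ because the block of a's before the unique b has length p + k in one and p in the other, and p + k ≠ p since k ≥ 1. So xy²z is not a palindrome, i.e. xy²z ∉ L.

This contradicts the pumping lemma, which requires xy^i z ∈ L for all i ≥ 0.
Hence L = {w ∈ {a,b}* : w = w^R} is not regular. ∎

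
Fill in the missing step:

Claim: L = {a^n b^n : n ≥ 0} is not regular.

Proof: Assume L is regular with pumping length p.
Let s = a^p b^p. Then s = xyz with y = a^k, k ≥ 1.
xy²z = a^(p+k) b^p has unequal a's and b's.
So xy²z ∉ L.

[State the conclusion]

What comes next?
This contradicts the pumping lemma for regular languages,
which guarantees xy^i z ∈ L for all i ≥ 0.

Since our assumption that L is regular leads to a contradiction,
we conclude that L = {a^n b^n : n ≥ 0} is NOT regular. ∎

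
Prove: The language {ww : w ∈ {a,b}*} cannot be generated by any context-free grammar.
Assume for contradiction that L is context-free, and let p ≥ 1 be the pumping length given by the pumping lemma for CFLs.
Choose s = a^p b^p a^p b^p. Then s ∈ L (take w = a^p b^p) and |s| = 4p ≥ p.
By the CFL pumping lemma, s = uvxyz for some u, v, x, y, z with |vxy| ≤ p, |vy| ≥ 1, and uv^i xy^i z ∈ L for every i ≥ 0.

Write s as four blocks A₁ B₁ A₂ B₂ with A₁ = A₂ = a^p and B₁ = B₂ = b^p. Since |vxy| ≤ p, the window vxy lies inside at most two adjacent blocks. Take i = 0 and let t = uxz, so |t| = 4p − |vy| with 1 ≤ |vy| ≤ p. If |t| is odd, t ∉ L immediately, so assume |vy| is even (hence |vy| ≥ 2) and |t|/2 = 2p − |vy|/2, which satisfies p ≤ |t|/2 ≤ 2p − 1.

Case 1 (vxy inside A₁B₁): t = a^(p−j) b^(p−l) a^p b^p with j + l = |vy|. The second half of t has length < 2p, so it is a suffix of the trailing a^p b^p and ends in b; the first half is a^(p−j) b^(p−l) a^((j+l)/2), which ends in a because (j+l)/2 ≥ 1. The halves differ, so t ∉ L.

Case 2 (vxy inside B₁A₂, straddling the middle): t = a^p b^(p−j) a^(p−l) b^p with j + l = |vy|. If t = ww, then w is a prefix of t of length ≥ p, so w begins with a^p; and w is a suffix of t of length ≥ p, so w ends with b^p. That forces |w| ≥ 2p, contradicting |w| = |t|/2 ≤ 2p − 1. So t ∉ L.

Case 3 (vxy inside A₂B₂): t = a^p b^p a^(p−j) b^(p−l) with j + l = |vy|. The first half of t is a prefix of a^p b^p, so it begins with a; the second half is b^((j+l)/2) a^(p−j) b^(p−l), which begins with b. The halves differ, so t ∉ L.

In every case uv⁰xy⁰z = uxz ∉ L.

This contradicts the CFL pumping lemma, which requires uv^i xy^i z ∈ L for all i ≥ 0.
Hence L = {ww : w ∈ {a,b}*} is not context-free. ∎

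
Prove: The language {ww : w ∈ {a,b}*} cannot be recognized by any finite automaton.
Assume for contradiction that L is regular, and let p ≥ 1 be the pumping length given by the pumping lemma.
Choose s = a^p b a^p b. Then s ∈ L (take w = a^p b) and |s| = 2p + 2 ≥ p.
By the pumping lemma, s = xyz for some x, y, z with |xy| ≤ p, |y| ≥ 1, and xy^i z ∈ L for every i ≥ 0.
Since |xy| ≤ p and the first p symbols of s are all a's, y = a^k for some k with 1 ≤ k ≤ p.

Take i = 2: t = xy²z = a^(p + k) b a^p b.
Suppose t = uu for some string u. The string t contains exactly two b's and ends in b, so u contains exactly one b and ends in b; hence u = a^j b for some j, and uu = a^j b a^j b. Comparing with t = a^(p + k) b a^p b forces j = p + k (first block) and j = p (second block), which is impossible since k ≥ 1. So t ∉ L.

This contradicts the pumping lemma, which requires xy^i z ∈ L for all i ≥ 0.
Hence L = {ww : w ∈ {a,b}*} is not regular. ∎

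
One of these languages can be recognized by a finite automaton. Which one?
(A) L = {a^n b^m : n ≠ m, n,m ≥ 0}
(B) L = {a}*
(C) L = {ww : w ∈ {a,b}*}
(B) {a}*

(B) L = {a}* is regular.

This can be recognized by a finite automaton (DFA/NFA).
Regular expressions like {a}* define regular languages.

The other choices are not regular:
- {ww : w ∈ {a,b}*}: After pumping, the two halves no longer match
- {a^n b^m : n ≠ m, n,m ≥ 0}: After pumping a's, we can make n = m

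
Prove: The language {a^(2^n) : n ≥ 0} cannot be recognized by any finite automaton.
Assume for contradiction that L is regular, and let p ≥ 1 be the pumping length given by the pumping lemma.
Choose s = a^(2^p). Then s ∈ L and |s| = 2^p ≥ p.
By the pumping lemma, s = xyz for some x, y, z with |xy| ≤ p, |y| ≥ 1, and xy^i z ∈ L for every i ≥ 0.
Here y = a^k for some k with 1 ≤ k ≤ |xy| ≤ p, and p < 2^p.

Take i = 2: |xy²z| = 2^p + k.
Now 2^p < 2^p + k ≤ 2^p + p < 2^p + 2^p = 2^(p+1).
So |xy²z| lies strictly between the consecutive powers of two 2^p and 2^(p+1), hence is not a power of 2, and xy²z ∉ L.

This contradicts the pumping lemma, which requires xy^i z ∈ L for all i ≥ 0.
Hence L = {a^(2^n) : n ≥ 0} is not regular. ∎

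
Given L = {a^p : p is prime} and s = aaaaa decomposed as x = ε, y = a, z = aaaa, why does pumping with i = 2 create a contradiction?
xy²z = aaaaaa ∉ L

Pumping with i = 2 replaces y = a by y² = aa:
- Original: s = xyz = aaaaa; aaaaa has length 5, which is prime, so it is in L
- Pumped: xy²z = ε · aa · aaaa = aaaaaa
- aaaaaa has length 6 = 2 × 3, which is not prime, so it is not in L

The pumping lemma would require xy²z ∈ L, so this decomposition yields a contradiction.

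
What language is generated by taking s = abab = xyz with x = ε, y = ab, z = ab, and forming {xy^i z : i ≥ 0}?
{xy^i z : i ≥ 0} = {(ab)^(i+1) : i ≥ 0} = {ab, abab, ababab, ...}

With x = ε, y = ab, z = ab: Pumping 'ab' gives strings of alternating a's and b's.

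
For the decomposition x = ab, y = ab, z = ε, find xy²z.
ababab

Given x = 'ab', y = 'ab', z = '' and i = 2:

xy^2z = x + y·y·...·y (2 times) + z
       = 'ab' + 'ab'^2 + ''
       = 'ab' + 'abab' + ''
       = 'ababab'

The pumped string is 'ababab' with length 6.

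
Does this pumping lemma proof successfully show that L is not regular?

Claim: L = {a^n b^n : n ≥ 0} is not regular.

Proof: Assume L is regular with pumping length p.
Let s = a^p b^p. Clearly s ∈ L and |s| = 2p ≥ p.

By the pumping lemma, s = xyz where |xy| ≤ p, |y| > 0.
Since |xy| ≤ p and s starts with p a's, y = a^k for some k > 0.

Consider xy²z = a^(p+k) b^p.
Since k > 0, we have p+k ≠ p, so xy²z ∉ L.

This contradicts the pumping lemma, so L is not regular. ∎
The proof is correct.

This proof is valid because:
1. The string s = a^p b^p is correctly in L
2. The decomposition analysis is correct: y must consist only of a's
3. The contradiction is valid: pumping increases a's but not b's
4. The conclusion follows logically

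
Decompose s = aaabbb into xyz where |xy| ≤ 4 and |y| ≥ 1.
x = 'a', y = 'aa', z = 'bbb'

For s = aaabbb and p = 4, one valid decomposition is:
- x = 'a' (length 1)
- y = 'aa' (length 2)
- z = 'bbb' (length 3)

Verification:
- xyz = 'a' + 'aa' + 'bbb' = aaabbb ✓
- |xy| = 3 ≤ 4 ✓
- |y| = 2 > 0 ✓

All pumping lemma constraints are satisfied.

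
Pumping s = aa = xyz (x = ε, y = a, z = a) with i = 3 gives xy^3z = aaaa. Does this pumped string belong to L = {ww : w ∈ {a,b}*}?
Yes

xy³z = ε · aaa · a = aaaa.
aaaa splits into halves aa · aa, which are equal, so it is in L (w = aa).
(A single pumped string landing in L is not a contradiction by itself; a non-regularity proof needs some i for which xy^i z ∉ L, for every admissible decomposition.)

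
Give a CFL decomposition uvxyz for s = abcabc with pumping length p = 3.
u='ab', v='c', x='a', y='b', z='c'

For s = abcabc with pumping length p = 3:

One valid decomposition:
- u = 'ab'
- v = 'c'
- x = 'a'
- y = 'b'
- z = 'c'

Verification:
- uvxyz = 'ab' + 'c' + 'a' + 'b' + 'c' = abcabc ✓
- |vxy| = |'cab'| = 3 ≤ 3 ✓
- |vy| = |'cb'| = 2 > 0 ✓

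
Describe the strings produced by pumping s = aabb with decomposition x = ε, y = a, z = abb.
{xy^i z : i ≥ 0} = {a^(i+1) b^2 : i ≥ 0} = {abb, aabb, aaabb, ...}

With x = ε, y = a, z = abb: Starting with aabb and pumping the first 'a' (z = abb keeps the second 'a'), we get strings with i+1 a's followed by 2 b's for i = 0, 1, 2, ...; note bb is not produced because z always contributes one a.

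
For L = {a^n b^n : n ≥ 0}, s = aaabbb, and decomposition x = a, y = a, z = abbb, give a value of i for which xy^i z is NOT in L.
i = 0

xy⁰z = a · ε · abbb = aabbb; aabbb has 2 a's and 3 b's; 2 ≠ 3, so it is not in L.
(Other choices also work, e.g. i = 2, 3; only i = 1 is guaranteed to stay in L since xy¹z = s.)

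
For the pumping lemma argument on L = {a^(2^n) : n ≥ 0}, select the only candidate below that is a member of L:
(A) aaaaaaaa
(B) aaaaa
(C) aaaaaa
(A) aaaaaaaa

The pumping lemma is applied to a string s that lies in L, so first check membership of each option:
- (A) aaaaaaaa has length 8 = 2^3, so it is in L ✓
- (B) aaaaa has length 5, strictly between 2^2 = 4 and 2^3 = 8, so it is not in L ✗
- (C) aaaaaa has length 6, strictly between 2^2 = 4 and 2^3 = 8, so it is not in L ✗

Only (A) aaaaaaaa is in L, so it is the only candidate that could play the role of s.
(In a complete proof one picks s in terms of the pumping length p so that |s| ≥ p is guaranteed; a fixed string like aaaaaaaa illustrates the shape of such an s.)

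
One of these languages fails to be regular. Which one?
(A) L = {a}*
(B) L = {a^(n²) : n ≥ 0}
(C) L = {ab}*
(B) {a^(n²) : n ≥ 0}

(B) L = {a^(n²) : n ≥ 0} is NOT regular.

The pumping lemma can be used to prove this:
After pumping, length is no longer a perfect square

The other languages are regular because they can be recognized by finite automata.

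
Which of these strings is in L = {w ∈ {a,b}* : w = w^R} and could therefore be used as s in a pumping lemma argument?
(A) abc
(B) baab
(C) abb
(B) baab

The pumping lemma is applied to a string s that lies in L, so first check membership of each option:
- (A) abc reversed is cba ≠ abc, so it is not a palindrome and is not in L ✗
- (B) baab reversed is baab, the same string, so it is a palindrome and is in L ✓
- (C) abb reversed is bba ≠ abb, so it is not a palindrome and is not in L ✗

Only (B) baab is in L, so it is the only candidate that could play the role of s.
(In a complete proof one picks s in terms of the pumping length p so that |s| ≥ p is guaranteed; a fixed string like baab illustrates the shape of such an s.)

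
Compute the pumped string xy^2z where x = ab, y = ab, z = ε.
ababab

Given x = 'ab', y = 'ab', z = '' and i = 2:

xy^2z = x + y·y·...·y (2 times) + z
       = 'ab' + 'ab'^2 + ''
       = 'ab' + 'abab' + ''
       = 'ababab'

The pumped string is 'ababab' with length 6.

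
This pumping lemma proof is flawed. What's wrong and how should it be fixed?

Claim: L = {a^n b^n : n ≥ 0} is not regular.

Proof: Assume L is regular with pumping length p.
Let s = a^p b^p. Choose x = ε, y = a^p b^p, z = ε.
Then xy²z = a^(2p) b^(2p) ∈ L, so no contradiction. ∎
Error: The decomposition violates |xy| ≤ p. With y = a^p b^p, |xy| = |y| = 2p > p. (The proof also miscomputes xy²z, which would be a^p b^p a^p b^p rather than a^(2p) b^(2p), and it wrongly treats one harmless decomposition as settling the matter — the prover does not get to choose the decomposition.)

Correction: The pumping lemma requires |xy| ≤ p, and the argument must handle every decomposition satisfying |xy| ≤ p, |y| ≥ 1. Since s starts with p a's, any such y consists only of a's, say y = a^k with k ≥ 1. Then xy²z = a^(p+k) b^p has unequal numbers of a's and b's, so xy²z ∉ L — the required contradiction.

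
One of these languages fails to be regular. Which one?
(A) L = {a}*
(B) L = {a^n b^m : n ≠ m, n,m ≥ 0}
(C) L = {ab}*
(B) {a^n b^m : n ≠ m, n,m ≥ 0}

(B) L = {a^n b^m : n ≠ m, n,m ≥ 0} is NOT regular.

The pumping lemma can be used to prove this:
After pumping a's, we can make n = m

The other languages are regular because they can be recognized by finite automata.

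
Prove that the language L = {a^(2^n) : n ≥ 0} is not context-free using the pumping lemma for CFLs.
Assume for contradiction that L is context-free, and let p ≥ 1 be the pumping length given by the pumping lemma for CFLs.
Choose s = a^(2^p). Then s ∈ L and |s| = 2^p ≥ p.
By the CFL pumping lemma, s = uvxyz for some u, v, x, y, z with |vxy| ≤ p, |vy| ≥ 1, and uv^i xy^i z ∈ L for every i ≥ 0.
All symbols are a's, so only lengths matter: let k = |vy|, with 1 ≤ k ≤ |vxy| ≤ p < 2^p.

Take i = 2: |uv²xy²z| = 2^p + k, and 2^p < 2^p + k < 2^p + 2^p = 2^(p+1).
So the length lies strictly between consecutive powers of two and is not a power of 2; uv²xy²z ∉ L.

This contradicts the CFL pumping lemma, which requires uv^i xy^i z ∈ L for all i ≥ 0.
Hence L = {a^(2^n) : n ≥ 0} is not context-free. ∎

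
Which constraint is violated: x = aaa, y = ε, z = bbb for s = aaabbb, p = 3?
Violated: |y| > 0

The decomposition x = aaa, y = ε, z = bbb for s = aaabbb with p = 3
violates the constraint: |y| > 0

|y| = 0, but the pumping lemma requires |y| > 0 (y must be non-empty).

Pumping lemma constraints:
1. xyz = s (decomposition is valid)
2. |xy| ≤ p
3. |y| > 0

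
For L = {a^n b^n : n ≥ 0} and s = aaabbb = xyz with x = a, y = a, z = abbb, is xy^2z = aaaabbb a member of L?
No

xy²z = a · aa · abbb = aaaabbb.
aaaabbb has 4 a's and 3 b's; 4 ≠ 3, so it is not in L.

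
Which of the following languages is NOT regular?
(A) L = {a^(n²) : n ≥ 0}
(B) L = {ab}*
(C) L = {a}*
(A) {a^(n²) : n ≥ 0}

(A) L = {a^(n²) : n ≥ 0} is NOT regular.

The pumping lemma can be used to prove this:
After pumping, length is no longer a perfect square

The other languages are regular because they can be recognized by finite automata.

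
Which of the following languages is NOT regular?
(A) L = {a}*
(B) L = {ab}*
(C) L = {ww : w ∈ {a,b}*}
(C) {ww : w ∈ {a,b}*}

(C) L = {ww : w ∈ {a,b}*} is NOT regular.

The pumping lemma can be used to prove this:
After pumping, the two halves no longer match

The other languages are regular because they can be recognized by finite automata.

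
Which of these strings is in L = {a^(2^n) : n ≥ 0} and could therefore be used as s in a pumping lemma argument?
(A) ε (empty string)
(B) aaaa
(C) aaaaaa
(B) aaaa

The pumping lemma is applied to a string s that lies in L, so first check membership of each option:
- (A) ε has length 0, which is not a power of 2, so it is not in L ✗
- (B) aaaa has length 4 = 2^2, so it is in L ✓
- (C) aaaaaa has length 6, strictly between 2^2 = 4 and 2^3 = 8, so it is not in L ✗

Only (B) aaaa is in L, so it is the only candidate that could play the role of s.
(In a complete proof one picks s in terms of the pumping length p so that |s| ≥ p is guaranteed; a fixed string like aaaa illustrates the shape of such an s.)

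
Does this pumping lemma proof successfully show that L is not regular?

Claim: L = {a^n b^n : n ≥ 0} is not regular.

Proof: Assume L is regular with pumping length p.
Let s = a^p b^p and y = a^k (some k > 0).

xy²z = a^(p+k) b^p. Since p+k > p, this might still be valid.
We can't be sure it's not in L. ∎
The proof is INCORRECT.

Error: The conclusion is wrong.
xy²z = a^(p+k) b^p is definitely NOT in L because the number of a's (p+k) ≠ number of b's (p).
The proof incorrectly doubts what is actually a valid contradiction.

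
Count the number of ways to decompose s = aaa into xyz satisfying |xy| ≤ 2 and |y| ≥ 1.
3

For s = 'aaa' with pumping length p = 2:

Constraints: |xy| ≤ 2, |y| > 0

Valid decompositions (|xy| ≤ p, |y| ≥ 1):
  • x='', y='a', z='aa'
  • x='a', y='a', z='a'
  • x='', y='aa', z='a'

Total count: 3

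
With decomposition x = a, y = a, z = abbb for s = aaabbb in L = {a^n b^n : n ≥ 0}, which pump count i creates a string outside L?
i = 2

xy²z = a · aa · abbb = aaaabbb; aaaabbb has 4 a's and 3 b's; 4 ≠ 3, so it is not in L.
(Other choices also work, e.g. i = 0, 3; only i = 1 is guaranteed to stay in L since xy¹z = s.)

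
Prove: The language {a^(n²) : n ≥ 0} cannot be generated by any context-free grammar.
Assume for contradiction that L is context-free, and let p ≥ 1 be the pumping length given by the pumping lemma for CFLs.
Choose s = a^(p²). Then s ∈ L and |s| = p² ≥ p.
By the CFL pumping lemma, s = uvxyz for some u, v, x, y, z with |vxy| ≤ p, |vy| ≥ 1, and uv^i xy^i z ∈ L for every i ≥ 0.
All symbols are a's, so only lengths matter: let k = |vy|, with 1 ≤ k ≤ |vxy| ≤ p.

Take i = 2: |uv²xy²z| = p² + k, and p² < p² + k ≤ p² + p < (p + 1)².
So the length lies strictly between consecutive squares and is not a perfect square; uv²xy²z ∉ L.

This contradicts the CFL pumping lemma, which requires uv^i xy^i z ∈ L for all i ≥ 0.
Hence L = {a^(n²) : n ≥ 0} is not context-free. ∎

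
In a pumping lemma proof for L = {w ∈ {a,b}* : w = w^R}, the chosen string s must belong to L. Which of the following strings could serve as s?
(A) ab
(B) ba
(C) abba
(C) abba

The pumping lemma is applied to a string s that lies in L, so first check membership of each option:
- (A) ab reversed is ba ≠ ab, so it is not a palindrome and is not in L ✗
- (B) ba reversed is ab ≠ ba, so it is not a palindrome and is not in L ✗
- (C) abba reversed is abba, the same string, so it is a palindrome and is in L ✓

Only (C) abba is in L, so it is the only candidate that could play the role of s.
(In a complete proof one picks s in terms of the pumping length p so that |s| ≥ p is guaranteed; a fixed string like abba illustrates the shape of such an s.)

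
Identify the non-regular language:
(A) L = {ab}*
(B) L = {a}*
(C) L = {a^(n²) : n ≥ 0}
(C) {a^(n²) : n ≥ 0}

(C) L = {a^(n²) : n ≥ 0} is NOT regular.

The pumping lemma can be used to prove this:
After pumping, length is no longer a perfect square

The other languages are regular because they can be recognized by finite automata.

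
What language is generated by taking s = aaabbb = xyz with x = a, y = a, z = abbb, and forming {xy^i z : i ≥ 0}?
{xy^i z : i ≥ 0} = {a^(2+i) b^3 : i ≥ 0} = {aabbb, aaabbb, aaaabbb, ...}

With x = a, y = a, z = abbb: Starting with aaabbb and pumping the second 'a', we get strings with 2+i a's followed by 3 b's for i = 0, 1, 2, ...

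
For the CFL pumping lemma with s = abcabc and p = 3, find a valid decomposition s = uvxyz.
u='ab', v='c', x='a', y='b', z='c'

For s = abcabc with pumping length p = 3:

One valid decomposition:
- u = 'ab'
- v = 'c'
- x = 'a'
- y = 'b'
- z = 'c'

Verification:
- uvxyz = 'ab' + 'c' + 'a' + 'b' + 'c' = abcabc ✓
- |vxy| = |'cab'| = 3 ≤ 3 ✓
- |vy| = |'cb'| = 2 > 0 ✓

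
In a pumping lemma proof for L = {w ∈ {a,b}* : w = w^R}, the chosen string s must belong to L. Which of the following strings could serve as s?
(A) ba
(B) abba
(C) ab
(B) abba

The pumping lemma is applied to a string s that lies in L, so first check membership of each option:
- (A) ba reversed is ab ≠ ba, so it is not a palindrome and is not in L ✗
- (B) abba reversed is abba, the same string, so it is a palindrome and is in L ✓
- (C) ab reversed is ba ≠ ab, so it is not a palindrome and is not in L ✗

Only (B) abba is in L, so it is the only candidate that could play the role of s.
(In a complete proof one picks s in terms of the pumping length p so that |s| ≥ p is guaranteed; a fixed string like abba illustrates the shape of such an s.)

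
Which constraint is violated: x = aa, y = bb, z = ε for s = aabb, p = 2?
Violated: |xy| ≤ p

The decomposition x = aa, y = bb, z = ε for s = aabb with p = 2
violates the constraint: |xy| ≤ p

|xy| = |aabb| = 4 > 2 = p. The decomposition puts too many characters in xy.

Pumping lemma constraints:
1. xyz = s (decomposition is valid)
2. |xy| ≤ p
3. |y| > 0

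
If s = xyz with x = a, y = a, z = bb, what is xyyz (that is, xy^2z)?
aaabb

Given x = 'a', y = 'a', z = 'bb' and i = 2:

xy^2z = x + y·y·...·y (2 times) + z
       = 'a' + 'a'^2 + 'bb'
       = 'a' + 'aa' + 'bb'
       = 'aaabb'

The pumped string is 'aaabb' with length 5.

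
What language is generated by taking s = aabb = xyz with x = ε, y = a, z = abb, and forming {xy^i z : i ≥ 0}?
{xy^i z : i ≥ 0} = {a^(i+1) b^2 : i ≥ 0} = {abb, aabb, aaabb, ...}

With x = ε, y = a, z = abb: Starting with aabb and pumping the first 'a' (z = abb keeps the second 'a'), we get strings with i+1 a's followed by 2 b's for i = 0, 1, 2, ...; note bb is not produced because z always contributes one a.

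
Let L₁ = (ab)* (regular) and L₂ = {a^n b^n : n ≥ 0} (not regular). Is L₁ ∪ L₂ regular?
No — L₁ ∪ L₂ is not regular.

Let U = (ab)* ∪ {a^n b^n}. If U were regular, then U ∩ aa*bb* would be regular (closure under intersection with a regular language). But (ab)* ∩ aa*bb* = {ab} and {a^n b^n} ∩ aa*bb* = {a^n b^n : n ≥ 1}, so U ∩ aa*bb* = {a^n b^n : n ≥ 1}, which is not regular. Hence U is not regular.

Note that the bare facts "L₁ regular, L₂ non-regular" do not settle the question by themselves: the closure of regular languages under ∪, ∩, complement and difference applies only when BOTH operands are regular. With a non-regular operand the result can come out regular or non-regular depending on the specific languages, so one has to work out L₁ ∪ L₂ for this particular pair, as above.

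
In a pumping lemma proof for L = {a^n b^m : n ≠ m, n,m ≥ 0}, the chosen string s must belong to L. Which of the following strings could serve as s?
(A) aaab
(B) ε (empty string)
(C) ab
(A) aaab

The pumping lemma is applied to a string s that lies in L, so first check membership of each option:
- (A) aaab = a^3 b^1 with 3 ≠ 1, so it is in L ✓
- (B) ε = a^0 b^0 has n = m = 0, so it is not in L ✗
- (C) ab = a^1 b^1 has n = m = 1, so it is not in L ✗

Only (A) aaab is in L, so it is the only candidate that could play the role of s.
(In a complete proof one picks s in terms of the pumping length p so that |s| ≥ p is guaranteed; a fixed string like aaab illustrates the shape of such an s.)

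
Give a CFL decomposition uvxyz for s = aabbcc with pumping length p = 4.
u='a', v='a', x='bb', y='c', z='c'

For s = aabbcc with pumping length p = 4:

One valid decomposition:
- u = 'a'
- v = 'a'
- x = 'bb'
- y = 'c'
- z = 'c'

Verification:
- uvxyz = 'a' + 'a' + 'bb' + 'c' + 'c' = aabbcc ✓
- |vxy| = |'abbc'| = 4 ≤ 4 ✓
- |vy| = |'ac'| = 2 > 0 ✓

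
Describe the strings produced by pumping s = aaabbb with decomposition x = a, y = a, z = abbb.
{xy^i z : i ≥ 0} = {a^(2+i) b^3 : i ≥ 0} = {aabbb, aaabbb, aaaabbb, ...}

With x = a, y = a, z = abbb: Starting with aaabbb and pumping the second 'a', we get strings with 2+i a's followed by 3 b's for i = 0, 1, 2, ...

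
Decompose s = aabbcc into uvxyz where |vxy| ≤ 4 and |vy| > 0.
u='a', v='a', x='bb', y='c', z='c'

For s = aabbcc with pumping length p = 4:

One valid decomposition:
- u = 'a'
- v = 'a'
- x = 'bb'
- y = 'c'
- z = 'c'

Verification:
- uvxyz = 'a' + 'a' + 'bb' + 'c' + 'c' = aabbcc ✓
- |vxy| = |'abbc'| = 4 ≤ 4 ✓
- |vy| = |'ac'| = 2 > 0 ✓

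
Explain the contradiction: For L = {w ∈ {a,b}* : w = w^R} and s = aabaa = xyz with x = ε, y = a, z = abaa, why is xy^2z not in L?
xy²z = aaabaa ∉ L

Pumping with i = 2 replaces y = a by y² = aa:
- Original: s = xyz = aabaa; aabaa reversed is aabaa, the same string, so it is a palindrome and is in L
- Pumped: xy²z = ε · aa · abaa = aaabaa
- aaabaa reversed is aabaaa ≠ aaabaa, so it is not a palindrome and is not in L

The pumping lemma would require xy²z ∈ L, so this decomposition yields a contradiction.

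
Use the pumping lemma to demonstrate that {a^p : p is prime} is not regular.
Assume for contradiction that L is regular, and let p ≥ 1 be the pumping length given by the pumping lemma.
Choose a prime q with q ≥ p (one exists because there are infinitely many primes) and let s = a^q. Then s ∈ L and |s| = q ≥ p.
By the pumping lemma, s = xyz for some x, y, z with |xy| ≤ p, |y| ≥ 1, and xy^i z ∈ L for every i ≥ 0.
Here y = a^k for some k with 1 ≤ k ≤ p, and xy^i z = a^(q + (i − 1)k) for every i ≥ 0.

Take i = q + 1: |xy^(q+1) z| = q + qk = q(k + 1).
Both factors satisfy q ≥ 2 and k + 1 ≥ 2, so q(k + 1) is composite, and xy^(q+1) z ∉ L.

This contradicts the pumping lemma, which requires xy^i z ∈ L for all i ≥ 0.
Hence L = {a^p : p is prime} is not regular. ∎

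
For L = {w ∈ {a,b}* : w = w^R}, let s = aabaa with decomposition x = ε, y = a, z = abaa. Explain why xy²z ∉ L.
xy²z = aaabaa ∉ L

Pumping with i = 2 replaces y = a by y² = aa:
- Original: s = xyz = aabaa; aabaa reversed is aabaa, the same string, so it is a palindrome and is in L
- Pumped: xy²z = ε · aa · abaa = aaabaa
- aaabaa reversed is aabaaa ≠ aaabaa, so it is not a palindrome and is not in L

The pumping lemma would require xy²z ∈ L, so this decomposition yields a contradiction.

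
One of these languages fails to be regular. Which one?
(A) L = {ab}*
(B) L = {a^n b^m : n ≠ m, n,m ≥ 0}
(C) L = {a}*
(B) {a^n b^m : n ≠ m, n,m ≥ 0}

(B) L = {a^n b^m : n ≠ m, n,m ≥ 0} is NOT regular.

The pumping lemma can be used to prove this:
After pumping a's, we can make n = m

The other languages are regular because they can be recognized by finite automata.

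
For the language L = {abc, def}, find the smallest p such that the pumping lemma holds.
p = 4

For a finite language L, the pumping lemma holds vacuously if p > max|s| for s ∈ L.

The longest string in L = {abc, def} has length 3.
If p = 4, then no string s ∈ L has |s| ≥ p, so the condition is vacuously true.

The minimum pumping length is p = 4.

Why no smaller p works: for any p ≤ 3, the longest string s ∈ L has |s| = 3 ≥ p, so it would
have to be pumpable; but pumping up (i = 2, 3, ...) produces ever longer strings, which cannot all lie in the
finite language L. So the pumping property fails for every p ≤ 3.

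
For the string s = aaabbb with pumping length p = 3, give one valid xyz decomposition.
x = '', y = 'aaa', z = 'bbb'

For s = aaabbb and p = 3, one valid decomposition is:
- x = '' (length 0)
- y = 'aaa' (length 3)
- z = 'bbb' (length 3)

Verification:
- xyz = '' + 'aaa' + 'bbb' = aaabbb ✓
- |xy| = 3 ≤ 3 ✓
- |y| = 3 > 0 ✓

All pumping lemma constraints are satisfied.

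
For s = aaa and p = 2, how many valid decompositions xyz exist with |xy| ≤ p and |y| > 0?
3

For s = 'aaa' with pumping length p = 2:

Constraints: |xy| ≤ 2, |y| > 0

Valid decompositions (|xy| ≤ p, |y| ≥ 1):
  • x='', y='a', z='aa'
  • x='a', y='a', z='a'
  • x='', y='aa', z='a'

Total count: 3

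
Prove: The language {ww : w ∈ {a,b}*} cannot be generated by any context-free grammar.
Assume for contradiction that L is context-free, and let p ≥ 1 be the pumping length given by the pumping lemma for CFLs.
Choose s = a^p b^p a^p b^p. Then s ∈ L (take w = a^p b^p) and |s| = 4p ≥ p.
By the CFL pumping lemma, s = uvxyz for some u, v, x, y, z with |vxy| ≤ p, |vy| ≥ 1, and uv^i xy^i z ∈ L for every i ≥ 0.

Write s as four blocks A₁ B₁ A₂ B₂ with A₁ = A₂ = a^p and B₁ = B₂ = b^p. Since |vxy| ≤ p, the window vxy lies inside at most two adjacent blocks. Take i = 0 and let t = uxz, so |t| = 4p − |vy| with 1 ≤ |vy| ≤ p. If |t| is odd, t ∉ L immediately, so assume |vy| is even (hence |vy| ≥ 2) and |t|/2 = 2p − |vy|/2, which satisfies p ≤ |t|/2 ≤ 2p − 1.

Case 1 (vxy inside A₁B₁): t = a^(p−j) b^(p−l) a^p b^p with j + l = |vy|. The second half of t has length < 2p, so it is a suffix of the trailing a^p b^p and ends in b; the first half is a^(p−j) b^(p−l) a^((j+l)/2), which ends in a because (j+l)/2 ≥ 1. The halves differ, so t ∉ L.

Case 2 (vxy inside B₁A₂, straddling the middle): t = a^p b^(p−j) a^(p−l) b^p with j + l = |vy|. If t = ww, then w is a prefix of t of length ≥ p, so w begins with a^p; and w is a suffix of t of length ≥ p, so w ends with b^p. That forces |w| ≥ 2p, contradicting |w| = |t|/2 ≤ 2p − 1. So t ∉ L.

Case 3 (vxy inside A₂B₂): t = a^p b^p a^(p−j) b^(p−l) with j + l = |vy|. The first half of t is a prefix of a^p b^p, so it begins with a; the second half is b^((j+l)/2) a^(p−j) b^(p−l), which begins with b. The halves differ, so t ∉ L.

In every case uv⁰xy⁰z = uxz ∉ L.

This contradicts the CFL pumping lemma, which requires uv^i xy^i z ∈ L for all i ≥ 0.
Hence L = {ww : w ∈ {a,b}*} is not context-free. ∎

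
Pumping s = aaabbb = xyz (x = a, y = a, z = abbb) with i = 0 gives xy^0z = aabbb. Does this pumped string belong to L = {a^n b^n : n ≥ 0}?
No

xy⁰z = a · ε · abbb = aabbb.
aabbb has 2 a's and 3 b's; 2 ≠ 3, so it is not in L.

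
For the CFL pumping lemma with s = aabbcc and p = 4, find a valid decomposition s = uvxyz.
u='a', v='a', x='bb', y='c', z='c'

For s = aabbcc with pumping length p = 4:

One valid decomposition:
- u = 'a'
- v = 'a'
- x = 'bb'
- y = 'c'
- z = 'c'

Verification:
- uvxyz = 'a' + 'a' + 'bb' + 'c' + 'c' = aabbcc ✓
- |vxy| = |'abbc'| = 4 ≤ 4 ✓
- |vy| = |'ac'| = 2 > 0 ✓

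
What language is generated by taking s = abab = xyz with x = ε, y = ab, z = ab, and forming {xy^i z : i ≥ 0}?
{xy^i z : i ≥ 0} = {(ab)^(i+1) : i ≥ 0} = {ab, abab, ababab, ...}

With x = ε, y = ab, z = ab: Pumping 'ab' gives strings of alternating a's and b's.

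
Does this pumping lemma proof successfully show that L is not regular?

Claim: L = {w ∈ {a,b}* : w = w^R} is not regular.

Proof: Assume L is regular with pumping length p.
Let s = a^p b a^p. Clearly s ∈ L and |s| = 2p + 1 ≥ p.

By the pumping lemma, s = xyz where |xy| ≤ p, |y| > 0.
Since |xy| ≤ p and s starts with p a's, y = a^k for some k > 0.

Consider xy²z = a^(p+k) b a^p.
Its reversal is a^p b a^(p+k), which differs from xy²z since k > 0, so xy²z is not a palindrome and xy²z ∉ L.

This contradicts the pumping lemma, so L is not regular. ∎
The proof is correct.

This proof is valid because:
1. s = a^p b a^p is in L and is chosen in terms of p, so |s| ≥ p holds for every p
2. The decomposition analysis is correct: |xy| ≤ p forces y to lie inside the leading a's
3. The contradiction is valid: a^(p+k) b a^p has more a's before the b than after it, so it is not a palindrome
4. The conclusion follows logically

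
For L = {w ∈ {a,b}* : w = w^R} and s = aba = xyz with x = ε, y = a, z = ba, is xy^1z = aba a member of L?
Yes

xy¹z = ε · a · ba = aba.
aba reversed is aba, the same string, so it is a palindrome and is in L.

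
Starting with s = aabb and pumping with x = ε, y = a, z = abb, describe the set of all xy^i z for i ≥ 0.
{xy^i z : i ≥ 0} = {a^(i+1) b^2 : i ≥ 0} = {abb, aabb, aaabb, ...}

With x = ε, y = a, z = abb: Starting with aabb and pumping the first 'a' (z = abb keeps the second 'a'), we get strings with i+1 a's followed by 2 b's for i = 0, 1, 2, ...; note bb is not produced because z always contributes one a.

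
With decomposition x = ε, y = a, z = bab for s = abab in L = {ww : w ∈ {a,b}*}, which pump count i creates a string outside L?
i = 2

xy²z = ε · aa · bab = aabab; aabab has odd length 5, so it cannot be written as ww and is not in L.
(Other choices also work, e.g. i = 0, 3; only i = 1 is guaranteed to stay in L since xy¹z = s.)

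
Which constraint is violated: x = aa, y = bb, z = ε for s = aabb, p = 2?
Violated: |xy| ≤ p

The decomposition x = aa, y = bb, z = ε for s = aabb with p = 2
violates the constraint: |xy| ≤ p

|xy| = |aabb| = 4 > 2 = p. The decomposition puts too many characters in xy.

Pumping lemma constraints:
1. xyz = s (decomposition is valid)
2. |xy| ≤ p
3. |y| > 0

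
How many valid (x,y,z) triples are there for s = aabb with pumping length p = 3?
6

For s = 'aabb' with pumping length p = 3:

Constraints: |xy| ≤ 3, |y| > 0

Valid decompositions (|xy| ≤ p, |y| ≥ 1):
  • x='', y='a', z='abb'
  • x='a', y='a', z='bb'
  • x='', y='aa', z='bb'
  • x='aa', y='b', z='b'
  • x='a', y='ab', z='b'
  • x='', y='aab', z='b'

Total count: 6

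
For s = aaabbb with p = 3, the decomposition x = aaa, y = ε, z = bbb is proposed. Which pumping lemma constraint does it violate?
Violated: |y| > 0

The decomposition x = aaa, y = ε, z = bbb for s = aaabbb with p = 3
violates the constraint: |y| > 0

|y| = 0, but the pumping lemma requires |y| > 0 (y must be non-empty).

Pumping lemma constraints:
1. xyz = s (decomposition is valid)
2. |xy| ≤ p
3. |y| > 0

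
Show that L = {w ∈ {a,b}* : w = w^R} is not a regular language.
Assume for contradiction that L is regular, and let p ≥ 1 be the pumping length given by the pumping lemma.
Choose s = a^p b a^p. Then s ∈ L (it reads the same in both directions) and |s| = 2p + 1 ≥ p.
By the pumping lemma, s = xyz for some x, y, z with |xy| ≤ p, |y| ≥ 1, and xy^i z ∈ L for every i ≥ 0.
Since |xy| ≤ p and the first p symbols of s are all a's, y = a^k for some k with 1 ≤ k ≤ p.

Take i = 2: xy²z = a^(p + k) b a^p.
Its reversal is a^p b a^(p + k). These differ because the block of a's before the unique b has length p + k in one and p in the other, and p + k ≠ p since k ≥ 1. So xy²z is not a palindrome, i.e. xy²z ∉ L.

This contradicts the pumping lemma, which requires xy^i z ∈ L for all i ≥ 0.
Hence L = {w ∈ {a,b}* : w = w^R} is not regular. ∎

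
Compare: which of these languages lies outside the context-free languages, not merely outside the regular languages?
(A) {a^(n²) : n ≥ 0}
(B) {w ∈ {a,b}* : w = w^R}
(A) {a^(n²) : n ≥ 0}

(A) {a^(n²) : n ≥ 0} requires the CFL pumping lemma.

- {w ∈ {a,b}* : w = w^R} is context-free (but not regular)
  • Can be shown non-regular with the regular pumping lemma
  • After pumping, the string is no longer symmetric

- {a^(n²) : n ≥ 0} is NOT context-free
  • Requires the CFL pumping lemma to prove
  • Gaps between squares grow unboundedly

The CFL pumping lemma is "stronger" in that it can prove non-membership
in the larger class of context-free languages.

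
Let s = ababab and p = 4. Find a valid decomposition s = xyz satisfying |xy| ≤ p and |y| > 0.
x = '', y = 'ab', z = 'abab'

For s = ababab and p = 4, one valid decomposition is:
- x = '' (length 0)
- y = 'ab' (length 2)
- z = 'abab' (length 4)

Verification:
- xyz = '' + 'ab' + 'abab' = ababab ✓
- |xy| = 2 ≤ 4 ✓
- |y| = 2 > 0 ✓

All pumping lemma constraints are satisfied.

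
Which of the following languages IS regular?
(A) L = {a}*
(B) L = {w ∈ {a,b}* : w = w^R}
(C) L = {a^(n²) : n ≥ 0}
(A) {a}*

(A) L = {a}* is regular.

This can be recognized by a finite automaton (DFA/NFA).
Regular expressions like {a}* define regular languages.

The other choices are not regular:
- {a^(n²) : n ≥ 0}: After pumping, length is no longer a perfect square
- {w ∈ {a,b}* : w = w^R}: After pumping, the string is no longer symmetric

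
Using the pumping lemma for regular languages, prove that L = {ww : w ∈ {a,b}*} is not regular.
Assume for contradiction that L is regular, and let p ≥ 1 be the pumping length given by the pumping lemma.
Choose s = a^p b a^p b. Then s ∈ L (take w = a^p b) and |s| = 2p + 2 ≥ p.
By the pumping lemma, s = xyz for some x, y, z with |xy| ≤ p, |y| ≥ 1, and xy^i z ∈ L for every i ≥ 0.
Since |xy| ≤ p and the first p symbols of s are all a's, y = a^k for some k with 1 ≤ k ≤ p.

Take i = 2: t = xy²z = a^(p + k) b a^p b.
Suppose t = uu for some string u. The string t contains exactly two b's and ends in b, so u contains exactly one b and ends in b; hence u = a^j b for some j, and uu = a^j b a^j b. Comparing with t = a^(p + k) b a^p b forces j = p + k (first block) and j = p (second block), which is impossible since k ≥ 1. So t ∉ L.

This contradicts the pumping lemma, which requires xy^i z ∈ L for all i ≥ 0.
Hence L = {ww : w ∈ {a,b}*} is not regular. ∎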